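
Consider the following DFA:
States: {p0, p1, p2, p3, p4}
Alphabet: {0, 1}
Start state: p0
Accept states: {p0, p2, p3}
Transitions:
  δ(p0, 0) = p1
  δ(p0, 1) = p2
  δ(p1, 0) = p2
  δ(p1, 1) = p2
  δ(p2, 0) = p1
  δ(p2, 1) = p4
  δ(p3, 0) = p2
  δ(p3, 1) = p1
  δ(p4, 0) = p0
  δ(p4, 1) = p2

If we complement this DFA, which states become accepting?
Complement accept states = All states \ Original accept states
= {p0, p1, p2, p3, p4} \ {p0, p2, p3}
{p1, p4}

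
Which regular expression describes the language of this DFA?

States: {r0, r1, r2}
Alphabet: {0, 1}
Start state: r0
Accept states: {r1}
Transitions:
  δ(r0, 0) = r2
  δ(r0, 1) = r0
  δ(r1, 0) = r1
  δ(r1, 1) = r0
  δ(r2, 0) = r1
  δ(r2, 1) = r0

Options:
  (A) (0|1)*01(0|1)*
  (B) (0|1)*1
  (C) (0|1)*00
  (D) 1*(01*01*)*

Check each option against the DFA on short strings; one disagreement eliminates an option:
  (A) (0|1)*01(0|1)*: on '00' the DFA goes r0 → r2 → r1 and accepts (r1 ∈ Accept), but the regex does not match it → eliminate
  (B) (0|1)*1: on '1' the DFA goes r0 → r0 and rejects (r0 ∉ Accept), but the regex matches it → eliminate
  (C) (0|1)*00: agrees with the DFA on every string of length ≤ 6
  (D) 1*(01*01*)*: on ε the DFA stays in r0 and rejects (r0 ∉ Accept), but the regex matches it → eliminate
Only (C) is consistent with the DFA.
(C) (0|1)*00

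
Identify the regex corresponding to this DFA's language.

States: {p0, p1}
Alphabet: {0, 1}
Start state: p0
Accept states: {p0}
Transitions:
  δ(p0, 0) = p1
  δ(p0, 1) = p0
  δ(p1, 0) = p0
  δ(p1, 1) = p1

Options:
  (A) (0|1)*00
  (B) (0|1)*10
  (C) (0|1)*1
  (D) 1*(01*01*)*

Check each option against the DFA on short strings; one disagreement eliminates an option:
  (A) (0|1)*00: on ε the DFA stays in p0 and accepts (p0 ∈ Accept), but the regex does not match it → eliminate
  (B) (0|1)*10: on ε the DFA stays in p0 and accepts (p0 ∈ Accept), but the regex does not match it → eliminate
  (C) (0|1)*1: on ε the DFA stays in p0 and accepts (p0 ∈ Accept), but the regex does not match it → eliminate
  (D) 1*(01*01*)*: agrees with the DFA on every string of length ≤ 6
Only (D) is consistent with the DFA.
(D) 1*(01*01*)*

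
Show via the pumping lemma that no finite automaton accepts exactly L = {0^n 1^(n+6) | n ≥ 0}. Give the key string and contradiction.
Assume L is regular with pumping length p. Idea: pumping the 0-block breaks the fixed offset of 6.
Choose s = 0^p 1^(p+6) ∈ L. By the pumping lemma, s = xyz with |xy| ≤ p, |y| > 0, so y = 0^k with k ≥ 1. Then xy²z = 0^(p+k) 1^(p+6). For this to be in L we would need p+6 = (p+k)+6, i.e. k = 0, contradicting k ≥ 1. So xy²z ∉ L.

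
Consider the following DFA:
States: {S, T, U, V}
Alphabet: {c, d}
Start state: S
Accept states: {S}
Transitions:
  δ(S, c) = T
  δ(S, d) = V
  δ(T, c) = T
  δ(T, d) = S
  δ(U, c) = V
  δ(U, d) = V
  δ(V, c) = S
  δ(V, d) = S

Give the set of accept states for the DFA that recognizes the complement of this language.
Complement accept states = All states \ Original accept states
= {S, T, U, V} \ {S}
{T, U, V}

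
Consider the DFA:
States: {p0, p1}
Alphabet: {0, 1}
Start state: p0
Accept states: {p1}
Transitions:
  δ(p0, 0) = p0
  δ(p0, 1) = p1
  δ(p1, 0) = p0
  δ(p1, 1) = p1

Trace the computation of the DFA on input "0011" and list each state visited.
read '0': p0 → p0
  read '0': p0 → p0
  read '1': p0 → p1
  read '1': p1 → p1
p0 -> p0 -> p0 -> p1 -> p1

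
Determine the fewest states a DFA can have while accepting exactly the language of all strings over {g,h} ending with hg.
By Myhill–Nerode, count the distinguishable equivalence classes: 3 classes — one per longest suffix of the input that is a prefix of 'hg' (lengths 0 through 2); only the length-2 class is accepting.
3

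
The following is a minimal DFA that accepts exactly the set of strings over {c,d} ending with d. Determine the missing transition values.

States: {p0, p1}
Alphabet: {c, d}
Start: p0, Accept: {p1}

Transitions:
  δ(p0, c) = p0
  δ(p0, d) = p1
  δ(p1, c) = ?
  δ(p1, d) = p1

From the language and accept set, identify what each state tracks — p0: last symbol not d; p1: last symbol is d.
Each missing δ(q, a) is the state matching the new tracked value after reading a.
δ(p1, c) = p0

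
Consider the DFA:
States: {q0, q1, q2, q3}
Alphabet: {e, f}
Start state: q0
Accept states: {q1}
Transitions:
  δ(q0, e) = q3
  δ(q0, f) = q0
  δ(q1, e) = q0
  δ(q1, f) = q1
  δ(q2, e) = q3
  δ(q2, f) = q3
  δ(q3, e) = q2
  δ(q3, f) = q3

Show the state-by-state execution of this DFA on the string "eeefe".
read 'e': q0 → q3
  read 'e': q3 → q2
  read 'e': q2 → q3
  read 'f': q3 → q3
  read 'e': q3 → q2
q0 -> q3 -> q2 -> q3 -> q3 -> q2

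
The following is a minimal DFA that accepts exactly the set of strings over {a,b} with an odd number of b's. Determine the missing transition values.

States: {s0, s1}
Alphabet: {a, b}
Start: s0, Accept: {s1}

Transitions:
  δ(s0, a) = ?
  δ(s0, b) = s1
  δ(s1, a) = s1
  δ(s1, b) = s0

From the language and accept set, identify what each state tracks — s0: even number of b's so far; s1: odd number of b's so far.
Each missing δ(q, a) is the state matching the new tracked value after reading a.
δ(s0, a) = s0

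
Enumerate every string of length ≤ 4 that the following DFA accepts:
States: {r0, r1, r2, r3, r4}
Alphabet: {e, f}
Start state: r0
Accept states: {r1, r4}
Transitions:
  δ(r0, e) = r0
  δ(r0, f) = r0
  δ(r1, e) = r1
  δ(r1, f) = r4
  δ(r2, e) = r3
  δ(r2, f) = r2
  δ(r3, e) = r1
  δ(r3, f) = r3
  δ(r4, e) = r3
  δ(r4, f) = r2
None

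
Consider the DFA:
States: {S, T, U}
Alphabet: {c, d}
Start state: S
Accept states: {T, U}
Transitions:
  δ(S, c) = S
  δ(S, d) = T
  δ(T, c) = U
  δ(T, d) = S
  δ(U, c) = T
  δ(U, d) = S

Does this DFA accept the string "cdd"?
Processing string "cdd":
  S --c--> S
  S --d--> T
  T --d--> S
Final state: S
Accept states: {T, U}
No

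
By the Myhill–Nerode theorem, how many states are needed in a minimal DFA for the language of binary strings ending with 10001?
By Myhill–Nerode, count the distinguishable equivalence classes: 6 classes — one per longest suffix of the input that is a prefix of '10001' (lengths 0 through 5); only the length-5 class is accepting.
6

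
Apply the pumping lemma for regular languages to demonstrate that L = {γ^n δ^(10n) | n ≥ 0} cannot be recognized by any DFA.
Assume L is regular with pumping length p. Idea: pumping the γ-block breaks the 1:10 ratio.
Choose s = γ^p δ^(10p) (length 11p ≥ p). By the pumping lemma, s = xyz with |xy| ≤ p, |y| > 0, so y = γ^k with k ≥ 1. Then xy²z = γ^(p+k) δ^(10p). For this to be in L we would need 10p = 10(p+k), i.e. 10k = 0, contradicting k ≥ 1. So xy²z ∉ L.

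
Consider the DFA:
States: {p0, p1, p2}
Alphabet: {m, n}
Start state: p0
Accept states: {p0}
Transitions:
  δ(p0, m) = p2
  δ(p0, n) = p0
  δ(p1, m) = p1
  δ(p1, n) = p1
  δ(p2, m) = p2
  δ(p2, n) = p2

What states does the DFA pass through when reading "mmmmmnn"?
read 'm': p0 → p2
  read 'm': p2 → p2
  read 'm': p2 → p2
  read 'm': p2 → p2
  read 'm': p2 → p2
  read 'n': p2 → p2
  read 'n': p2 → p2
p0 -> p2 -> p2 -> p2 -> p2 -> p2 -> p2 -> p2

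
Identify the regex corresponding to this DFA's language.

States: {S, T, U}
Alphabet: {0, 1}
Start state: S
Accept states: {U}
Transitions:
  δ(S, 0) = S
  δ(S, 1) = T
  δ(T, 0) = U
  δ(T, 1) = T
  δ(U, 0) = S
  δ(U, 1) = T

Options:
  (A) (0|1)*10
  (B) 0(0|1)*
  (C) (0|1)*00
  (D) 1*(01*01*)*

Check each option against the DFA on short strings; one disagreement eliminates an option:
  (A) (0|1)*10: agrees with the DFA on every string of length ≤ 6
  (B) 0(0|1)*: on '0' the DFA goes S → S and rejects (S ∉ Accept), but the regex matches it → eliminate
  (C) (0|1)*00: on '00' the DFA goes S → S → S and rejects (S ∉ Accept), but the regex matches it → eliminate
  (D) 1*(01*01*)*: on ε the DFA stays in S and rejects (S ∉ Accept), but the regex matches it → eliminate
Only (A) is consistent with the DFA.
(A) (0|1)*10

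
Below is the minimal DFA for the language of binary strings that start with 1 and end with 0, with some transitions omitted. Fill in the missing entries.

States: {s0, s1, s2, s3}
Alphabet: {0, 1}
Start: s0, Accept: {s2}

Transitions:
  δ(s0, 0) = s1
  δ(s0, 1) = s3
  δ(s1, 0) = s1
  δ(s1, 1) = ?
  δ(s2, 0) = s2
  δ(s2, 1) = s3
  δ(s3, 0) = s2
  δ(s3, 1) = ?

From the language and accept set, identify what each state tracks — s0: no input read; s1: started with 0 (dead); s2: started with 1, last symbol 0; s3: started with 1, last symbol 1.
Each missing δ(q, a) is the state matching the new tracked value after reading a.
δ(s1, 1) = s1; δ(s3, 1) = s3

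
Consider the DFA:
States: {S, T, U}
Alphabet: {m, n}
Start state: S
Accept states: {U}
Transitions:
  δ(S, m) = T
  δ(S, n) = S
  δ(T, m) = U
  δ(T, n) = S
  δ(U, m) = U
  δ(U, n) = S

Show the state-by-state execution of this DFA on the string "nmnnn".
read 'n': S → S
  read 'm': S → T
  read 'n': T → S
  read 'n': S → S
  read 'n': S → S
S -> S -> T -> S -> S -> S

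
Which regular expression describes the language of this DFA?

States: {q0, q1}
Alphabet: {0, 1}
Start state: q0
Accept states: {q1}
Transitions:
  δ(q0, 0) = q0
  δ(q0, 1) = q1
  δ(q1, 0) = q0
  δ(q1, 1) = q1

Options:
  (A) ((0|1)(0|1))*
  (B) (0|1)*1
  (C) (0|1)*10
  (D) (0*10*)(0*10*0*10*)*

Check each option against the DFA on short strings; one disagreement eliminates an option:
  (A) ((0|1)(0|1))*: on ε the DFA stays in q0 and rejects (q0 ∉ Accept), but the regex matches it → eliminate
  (B) (0|1)*1: agrees with the DFA on every string of length ≤ 6
  (C) (0|1)*10: on '1' the DFA goes q0 → q1 and accepts (q1 ∈ Accept), but the regex does not match it → eliminate
  (D) (0*10*)(0*10*0*10*)*: on '10' the DFA goes q0 → q1 → q0 and rejects (q0 ∉ Accept), but the regex matches it → eliminate
Only (B) is consistent with the DFA.
(B) (0|1)*1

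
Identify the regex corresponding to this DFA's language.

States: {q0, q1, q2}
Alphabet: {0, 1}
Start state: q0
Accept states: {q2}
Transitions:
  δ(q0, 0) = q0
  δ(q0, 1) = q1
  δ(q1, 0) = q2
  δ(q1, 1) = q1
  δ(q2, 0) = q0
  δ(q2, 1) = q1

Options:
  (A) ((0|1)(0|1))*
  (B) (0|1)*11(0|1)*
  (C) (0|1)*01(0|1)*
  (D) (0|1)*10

Check each option against the DFA on short strings; one disagreement eliminates an option:
  (A) ((0|1)(0|1))*: on ε the DFA stays in q0 and rejects (q0 ∉ Accept), but the regex matches it → eliminate
  (B) (0|1)*11(0|1)*: on '10' the DFA goes q0 → q1 → q2 and accepts (q2 ∈ Accept), but the regex does not match it → eliminate
  (C) (0|1)*01(0|1)*: on '01' the DFA goes q0 → q0 → q1 and rejects (q1 ∉ Accept), but the regex matches it → eliminate
  (D) (0|1)*10: agrees with the DFA on every string of length ≤ 6
Only (D) is consistent with the DFA.
(D) (0|1)*10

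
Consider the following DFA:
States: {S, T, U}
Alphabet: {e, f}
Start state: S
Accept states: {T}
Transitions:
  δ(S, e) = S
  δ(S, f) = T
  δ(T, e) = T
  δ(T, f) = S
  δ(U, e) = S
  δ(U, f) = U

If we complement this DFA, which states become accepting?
Complement accept states = All states \ Original accept states
= {S, T, U} \ {T}
{S, U}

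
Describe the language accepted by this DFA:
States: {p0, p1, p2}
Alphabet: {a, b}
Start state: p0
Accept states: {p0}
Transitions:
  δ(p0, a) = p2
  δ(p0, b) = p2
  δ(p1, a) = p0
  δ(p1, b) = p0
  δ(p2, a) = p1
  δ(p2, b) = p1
Testing a few strings:
  'bb' → reject
  'ba' → reject
  'bbb' → accept
  'aaab' → reject
State roles: p0=length ≡ 0 (mod 3); p1=length ≡ 2 (mod 3); p2=length ≡ 1 (mod 3)
All strings over {a,b} whose length is a multiple of 3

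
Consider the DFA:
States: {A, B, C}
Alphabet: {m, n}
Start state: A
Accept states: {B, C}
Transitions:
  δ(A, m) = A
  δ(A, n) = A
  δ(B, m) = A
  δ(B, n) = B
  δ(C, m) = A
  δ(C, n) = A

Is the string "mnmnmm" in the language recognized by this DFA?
Processing string "mnmnmm":
  A --m--> A
  A --n--> A
  A --m--> A
  A --n--> A
  A --m--> A
  A --m--> A
Final state: A
Accept states: {B, C}
No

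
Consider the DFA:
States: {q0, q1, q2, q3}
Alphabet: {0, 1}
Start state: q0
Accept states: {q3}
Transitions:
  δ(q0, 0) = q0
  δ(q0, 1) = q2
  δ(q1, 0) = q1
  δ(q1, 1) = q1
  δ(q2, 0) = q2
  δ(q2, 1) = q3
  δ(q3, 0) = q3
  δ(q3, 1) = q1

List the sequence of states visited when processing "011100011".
read '0': q0 → q0
  read '1': q0 → q2
  read '1': q2 → q3
  read '1': q3 → q1
  read '0': q1 → q1
  read '0': q1 → q1
  read '0': q1 → q1
  read '1': q1 → q1
  read '1': q1 → q1
q0 -> q0 -> q2 -> q3 -> q1 -> q1 -> q1 -> q1 -> q1 -> q1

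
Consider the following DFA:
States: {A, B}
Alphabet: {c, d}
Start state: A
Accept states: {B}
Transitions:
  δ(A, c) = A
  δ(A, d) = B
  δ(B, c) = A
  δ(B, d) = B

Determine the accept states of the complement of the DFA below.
Complement accept states = All states \ Original accept states
= {A, B} \ {B}
{A}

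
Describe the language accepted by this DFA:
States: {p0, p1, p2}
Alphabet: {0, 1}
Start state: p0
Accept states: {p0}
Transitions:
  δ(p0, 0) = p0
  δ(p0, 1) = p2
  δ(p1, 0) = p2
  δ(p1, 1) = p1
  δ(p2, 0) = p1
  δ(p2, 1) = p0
Testing a few strings:
  '0' → accept
  '00' → accept
  '0001' → reject
  '000' → accept
State roles: p0=value ≡ 0 (mod 3); p1=value ≡ 2 (mod 3); p2=value ≡ 1 (mod 3)
All binary strings representing a multiple of 3 (read in base 2; leading zeros allowed and ε counts as 0)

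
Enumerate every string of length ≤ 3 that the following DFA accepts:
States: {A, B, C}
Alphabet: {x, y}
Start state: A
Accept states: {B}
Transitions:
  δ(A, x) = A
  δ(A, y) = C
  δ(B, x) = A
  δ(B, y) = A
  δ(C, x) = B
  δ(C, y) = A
yx, xyx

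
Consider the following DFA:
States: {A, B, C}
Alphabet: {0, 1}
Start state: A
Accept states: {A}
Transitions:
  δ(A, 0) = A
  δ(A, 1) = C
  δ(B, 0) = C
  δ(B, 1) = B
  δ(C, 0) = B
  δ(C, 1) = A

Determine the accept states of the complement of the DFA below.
Complement accept states = All states \ Original accept states
= {A, B, C} \ {A}
{B, C}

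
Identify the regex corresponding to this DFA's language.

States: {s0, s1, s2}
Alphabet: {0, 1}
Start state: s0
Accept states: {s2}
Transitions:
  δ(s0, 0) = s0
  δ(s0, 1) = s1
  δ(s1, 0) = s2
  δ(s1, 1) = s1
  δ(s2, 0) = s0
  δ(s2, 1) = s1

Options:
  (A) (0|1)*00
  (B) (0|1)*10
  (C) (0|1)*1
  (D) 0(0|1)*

Check each option against the DFA on short strings; one disagreement eliminates an option:
  (A) (0|1)*00: on '00' the DFA goes s0 → s0 → s0 and rejects (s0 ∉ Accept), but the regex matches it → eliminate
  (B) (0|1)*10: agrees with the DFA on every string of length ≤ 6
  (C) (0|1)*1: on '1' the DFA goes s0 → s1 and rejects (s1 ∉ Accept), but the regex matches it → eliminate
  (D) 0(0|1)*: on '0' the DFA goes s0 → s0 and rejects (s0 ∉ Accept), but the regex matches it → eliminate
Only (B) is consistent with the DFA.
(B) (0|1)*10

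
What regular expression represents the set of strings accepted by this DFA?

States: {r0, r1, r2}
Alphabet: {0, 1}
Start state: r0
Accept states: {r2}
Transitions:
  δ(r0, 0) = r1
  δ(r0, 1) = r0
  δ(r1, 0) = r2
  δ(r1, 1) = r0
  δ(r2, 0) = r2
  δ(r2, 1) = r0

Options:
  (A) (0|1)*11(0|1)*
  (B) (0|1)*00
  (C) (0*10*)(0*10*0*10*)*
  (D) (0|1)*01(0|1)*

Check each option against the DFA on short strings; one disagreement eliminates an option:
  (A) (0|1)*11(0|1)*: on '00' the DFA goes r0 → r1 → r2 and accepts (r2 ∈ Accept), but the regex does not match it → eliminate
  (B) (0|1)*00: agrees with the DFA on every string of length ≤ 6
  (C) (0*10*)(0*10*0*10*)*: on '1' the DFA goes r0 → r0 and rejects (r0 ∉ Accept), but the regex matches it → eliminate
  (D) (0|1)*01(0|1)*: on '00' the DFA goes r0 → r1 → r2 and accepts (r2 ∈ Accept), but the regex does not match it → eliminate
Only (B) is consistent with the DFA.
(B) (0|1)*00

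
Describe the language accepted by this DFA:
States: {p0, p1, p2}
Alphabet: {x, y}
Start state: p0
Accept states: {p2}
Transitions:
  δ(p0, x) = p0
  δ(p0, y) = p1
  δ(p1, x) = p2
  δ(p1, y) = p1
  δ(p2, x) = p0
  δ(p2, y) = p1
Testing a few strings:
  'y' → reject
  'xx' → reject
  'x' → reject
  'xyyx' → accept
State roles: p0=no suffix match; p1=one trailing y; p2=suffix is yx
All strings over {x,y} ending with yx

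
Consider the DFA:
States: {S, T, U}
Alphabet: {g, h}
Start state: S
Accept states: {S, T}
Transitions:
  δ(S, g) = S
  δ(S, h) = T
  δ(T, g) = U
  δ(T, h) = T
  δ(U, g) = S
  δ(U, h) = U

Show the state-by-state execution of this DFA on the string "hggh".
read 'h': S → T
  read 'g': T → U
  read 'g': U → S
  read 'h': S → T
S -> T -> U -> S -> T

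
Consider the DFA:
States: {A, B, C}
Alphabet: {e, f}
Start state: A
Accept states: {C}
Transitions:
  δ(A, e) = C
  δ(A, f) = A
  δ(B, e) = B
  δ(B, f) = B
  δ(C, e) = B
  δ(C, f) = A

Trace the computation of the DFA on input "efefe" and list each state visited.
read 'e': A → C
  read 'f': C → A
  read 'e': A → C
  read 'f': C → A
  read 'e': A → C
A -> C -> A -> C -> A -> C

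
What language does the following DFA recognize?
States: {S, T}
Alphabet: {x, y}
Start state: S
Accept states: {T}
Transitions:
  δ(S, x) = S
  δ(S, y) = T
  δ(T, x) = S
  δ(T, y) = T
Testing a few strings:
  'xx' → reject
  'y' → accept
  'yy' → accept
  'x' → reject
State roles: S=last symbol not y; T=last symbol is y
All strings over {x,y} ending with y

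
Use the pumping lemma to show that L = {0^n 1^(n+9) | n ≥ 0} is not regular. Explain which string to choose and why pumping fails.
Assume L is regular with pumping length p. Idea: pumping the 0-block breaks the fixed offset of 9.
Choose s = 0^p 1^(p+9) ∈ L. By the pumping lemma, s = xyz with |xy| ≤ p, |y| > 0, so y = 0^k with k ≥ 1. Then xy²z = 0^(p+k) 1^(p+9). For this to be in L we would need p+9 = (p+k)+9, i.e. k = 0, contradicting k ≥ 1. So xy²z ∉ L.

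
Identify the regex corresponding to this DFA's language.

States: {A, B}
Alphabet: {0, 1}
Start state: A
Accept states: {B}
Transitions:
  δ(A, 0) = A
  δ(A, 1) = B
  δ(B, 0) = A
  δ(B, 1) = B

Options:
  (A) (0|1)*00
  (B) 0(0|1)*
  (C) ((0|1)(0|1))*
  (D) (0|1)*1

Check each option against the DFA on short strings; one disagreement eliminates an option:
  (A) (0|1)*00: on '1' the DFA goes A → B and accepts (B ∈ Accept), but the regex does not match it → eliminate
  (B) 0(0|1)*: on '0' the DFA goes A → A and rejects (A ∉ Accept), but the regex matches it → eliminate
  (C) ((0|1)(0|1))*: on ε the DFA stays in A and rejects (A ∉ Accept), but the regex matches it → eliminate
  (D) (0|1)*1: agrees with the DFA on every string of length ≤ 6
Only (D) is consistent with the DFA.
(D) (0|1)*1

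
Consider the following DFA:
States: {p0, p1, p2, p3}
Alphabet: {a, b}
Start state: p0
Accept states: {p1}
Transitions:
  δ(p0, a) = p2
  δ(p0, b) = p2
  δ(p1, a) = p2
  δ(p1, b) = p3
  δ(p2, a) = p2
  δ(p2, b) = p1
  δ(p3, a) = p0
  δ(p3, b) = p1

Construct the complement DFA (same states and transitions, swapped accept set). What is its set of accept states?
Complement accept states = All states \ Original accept states
= {p0, p1, p2, p3} \ {p1}
{p0, p2, p3}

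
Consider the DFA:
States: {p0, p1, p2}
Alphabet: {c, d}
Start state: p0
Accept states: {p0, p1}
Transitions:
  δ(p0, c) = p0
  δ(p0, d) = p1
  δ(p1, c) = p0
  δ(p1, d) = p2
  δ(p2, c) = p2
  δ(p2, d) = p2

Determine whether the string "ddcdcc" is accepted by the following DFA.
Processing string "ddcdcc":
  p0 --d--> p1
  p1 --d--> p2
  p2 --c--> p2
  p2 --d--> p2
  p2 --c--> p2
  p2 --c--> p2
Final state: p2
Accept states: {p0, p1}
No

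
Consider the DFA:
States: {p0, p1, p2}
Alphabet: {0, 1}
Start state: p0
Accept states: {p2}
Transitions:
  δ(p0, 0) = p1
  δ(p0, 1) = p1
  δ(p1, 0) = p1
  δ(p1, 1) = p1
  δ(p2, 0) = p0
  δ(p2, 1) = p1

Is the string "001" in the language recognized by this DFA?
Processing string "001":
  p0 --0--> p1
  p1 --0--> p1
  p1 --1--> p1
Final state: p1
Accept states: {p2}
No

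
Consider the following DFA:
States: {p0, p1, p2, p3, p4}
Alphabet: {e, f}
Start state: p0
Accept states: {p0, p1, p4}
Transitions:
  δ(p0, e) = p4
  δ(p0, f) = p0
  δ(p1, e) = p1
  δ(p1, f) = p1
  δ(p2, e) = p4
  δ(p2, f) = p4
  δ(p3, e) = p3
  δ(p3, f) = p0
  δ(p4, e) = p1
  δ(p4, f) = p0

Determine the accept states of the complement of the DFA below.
Complement accept states = All states \ Original accept states
= {p0, p1, p2, p3, p4} \ {p0, p1, p4}
{p2, p3}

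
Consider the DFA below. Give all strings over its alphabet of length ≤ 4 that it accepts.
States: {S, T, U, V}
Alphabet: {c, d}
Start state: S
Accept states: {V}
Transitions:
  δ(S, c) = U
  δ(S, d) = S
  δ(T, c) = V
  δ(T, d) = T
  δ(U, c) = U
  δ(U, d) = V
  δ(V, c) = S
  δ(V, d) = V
cd, ccd, cdd, dcd, cccd, ccdd, cddd, dccd, dcdd, ddcd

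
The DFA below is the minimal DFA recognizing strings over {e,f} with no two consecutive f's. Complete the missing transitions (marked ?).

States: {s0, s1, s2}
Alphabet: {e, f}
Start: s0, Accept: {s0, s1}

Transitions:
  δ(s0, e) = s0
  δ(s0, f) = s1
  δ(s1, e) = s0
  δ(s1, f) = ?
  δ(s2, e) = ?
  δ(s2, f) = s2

From the language and accept set, identify what each state tracks — s0: last symbol not f (ok); s1: last symbol f (ok); s2: saw ff (dead).
Each missing δ(q, a) is the state matching the new tracked value after reading a.
δ(s1, f) = s2; δ(s2, e) = s2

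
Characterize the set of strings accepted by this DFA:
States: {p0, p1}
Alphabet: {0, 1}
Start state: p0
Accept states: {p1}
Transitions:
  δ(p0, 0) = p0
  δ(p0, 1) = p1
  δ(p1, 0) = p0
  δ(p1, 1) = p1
Testing a few strings:
  '01' → accept
  '00' → reject
  '1' → accept
  '0' → reject
State roles: p0=last symbol not 1; p1=last symbol is 1
All binary strings ending with 1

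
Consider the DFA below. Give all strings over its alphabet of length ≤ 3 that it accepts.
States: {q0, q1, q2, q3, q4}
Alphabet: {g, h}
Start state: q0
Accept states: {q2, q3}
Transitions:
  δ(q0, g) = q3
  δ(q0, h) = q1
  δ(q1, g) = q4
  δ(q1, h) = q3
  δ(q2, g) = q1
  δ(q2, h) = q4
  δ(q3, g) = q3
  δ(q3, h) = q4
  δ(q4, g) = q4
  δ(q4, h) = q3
g, gg, hh, ggg, ghh, hgh, hhg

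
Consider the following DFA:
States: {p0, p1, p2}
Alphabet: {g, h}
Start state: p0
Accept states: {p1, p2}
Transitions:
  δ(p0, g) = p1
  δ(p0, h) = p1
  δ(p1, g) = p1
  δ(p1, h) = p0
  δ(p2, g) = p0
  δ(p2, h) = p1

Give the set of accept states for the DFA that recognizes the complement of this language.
Complement accept states = All states \ Original accept states
= {p0, p1, p2} \ {p1, p2}
{p0}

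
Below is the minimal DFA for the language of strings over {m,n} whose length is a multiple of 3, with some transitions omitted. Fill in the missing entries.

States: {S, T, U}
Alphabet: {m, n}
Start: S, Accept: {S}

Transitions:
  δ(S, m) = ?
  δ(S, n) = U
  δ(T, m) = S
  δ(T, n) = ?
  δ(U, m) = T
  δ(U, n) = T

From the language and accept set, identify what each state tracks — S: length ≡ 0 (mod 3); T: length ≡ 2 (mod 3); U: length ≡ 1 (mod 3).
Each missing δ(q, a) is the state matching the new tracked value after reading a.
δ(S, m) = U; δ(T, n) = S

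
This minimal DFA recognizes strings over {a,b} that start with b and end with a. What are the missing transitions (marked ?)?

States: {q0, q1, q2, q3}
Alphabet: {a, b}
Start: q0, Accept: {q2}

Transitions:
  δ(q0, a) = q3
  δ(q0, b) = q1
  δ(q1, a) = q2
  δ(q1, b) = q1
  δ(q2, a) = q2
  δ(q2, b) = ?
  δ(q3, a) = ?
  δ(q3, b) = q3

From the language and accept set, identify what each state tracks — q0: no input read; q1: started with b, last symbol b; q2: started with b, last symbol a; q3: started with a (dead).
Each missing δ(q, a) is the state matching the new tracked value after reading a.
δ(q2, b) = q1; δ(q3, a) = q3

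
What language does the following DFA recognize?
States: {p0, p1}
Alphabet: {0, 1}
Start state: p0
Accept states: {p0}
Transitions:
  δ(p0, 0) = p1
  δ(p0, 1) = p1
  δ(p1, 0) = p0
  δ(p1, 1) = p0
Testing a few strings:
  '11' → accept
  '010' → reject
  '100' → reject
  '01' → accept
State roles: p0=even length so far; p1=odd length so far
All binary strings of even length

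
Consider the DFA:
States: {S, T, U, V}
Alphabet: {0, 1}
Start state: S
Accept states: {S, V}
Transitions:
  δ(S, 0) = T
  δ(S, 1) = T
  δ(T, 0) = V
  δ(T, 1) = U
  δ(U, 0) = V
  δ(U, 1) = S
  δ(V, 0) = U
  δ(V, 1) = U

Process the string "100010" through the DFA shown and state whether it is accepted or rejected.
Processing string "100010":
  S --1--> T
  T --0--> V
  V --0--> U
  U --0--> V
  V --1--> U
  U --0--> V
Final state: V
Accept states: {S, V}
Yes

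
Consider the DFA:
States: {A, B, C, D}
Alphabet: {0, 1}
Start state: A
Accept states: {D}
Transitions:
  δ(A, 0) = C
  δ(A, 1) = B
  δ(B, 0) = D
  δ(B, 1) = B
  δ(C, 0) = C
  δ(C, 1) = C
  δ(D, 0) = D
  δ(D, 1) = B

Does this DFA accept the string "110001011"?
Processing string "110001011":
  A --1--> B
  B --1--> B
  B --0--> D
  D --0--> D
  D --0--> D
  D --1--> B
  B --0--> D
  D --1--> B
  B --1--> B
Final state: B
Accept states: {D}
No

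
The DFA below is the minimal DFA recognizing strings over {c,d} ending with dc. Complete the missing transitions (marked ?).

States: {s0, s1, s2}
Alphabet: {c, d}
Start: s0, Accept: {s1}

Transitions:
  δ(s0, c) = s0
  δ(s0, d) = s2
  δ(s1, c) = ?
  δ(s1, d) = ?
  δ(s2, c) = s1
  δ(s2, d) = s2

From the language and accept set, identify what each state tracks — s0: no suffix match; s1: suffix is dc; s2: one trailing d.
Each missing δ(q, a) is the state matching the new tracked value after reading a.
δ(s1, c) = s0; δ(s1, d) = s2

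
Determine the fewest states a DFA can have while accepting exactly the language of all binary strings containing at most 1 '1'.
By Myhill–Nerode, count the distinguishable equivalence classes: 3 classes — having seen 0, 1, or >1 copies of '1'; counts 0 through 1 are accepting and >1 is dead.
3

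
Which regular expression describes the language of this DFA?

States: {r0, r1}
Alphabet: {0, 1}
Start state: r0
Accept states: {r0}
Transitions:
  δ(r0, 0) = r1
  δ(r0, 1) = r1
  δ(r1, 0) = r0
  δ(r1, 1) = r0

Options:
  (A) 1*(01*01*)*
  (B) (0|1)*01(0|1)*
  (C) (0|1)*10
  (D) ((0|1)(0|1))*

Check each option against the DFA on short strings; one disagreement eliminates an option:
  (A) 1*(01*01*)*: on '1' the DFA goes r0 → r1 and rejects (r1 ∉ Accept), but the regex matches it → eliminate
  (B) (0|1)*01(0|1)*: on ε the DFA stays in r0 and accepts (r0 ∈ Accept), but the regex does not match it → eliminate
  (C) (0|1)*10: on ε the DFA stays in r0 and accepts (r0 ∈ Accept), but the regex does not match it → eliminate
  (D) ((0|1)(0|1))*: agrees with the DFA on every string of length ≤ 6
Only (D) is consistent with the DFA.
(D) ((0|1)(0|1))*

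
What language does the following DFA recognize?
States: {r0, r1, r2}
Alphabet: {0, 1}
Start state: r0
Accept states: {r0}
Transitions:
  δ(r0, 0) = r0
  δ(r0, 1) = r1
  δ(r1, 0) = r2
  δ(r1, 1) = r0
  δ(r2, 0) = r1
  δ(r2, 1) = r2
Testing a few strings:
  '1' → reject
  '011' → accept
  '01' → reject
  '0' → accept
State roles: r0=value ≡ 0 (mod 3); r1=value ≡ 1 (mod 3); r2=value ≡ 2 (mod 3)
All binary strings representing a multiple of 3 (read in base 2; leading zeros allowed and ε counts as 0)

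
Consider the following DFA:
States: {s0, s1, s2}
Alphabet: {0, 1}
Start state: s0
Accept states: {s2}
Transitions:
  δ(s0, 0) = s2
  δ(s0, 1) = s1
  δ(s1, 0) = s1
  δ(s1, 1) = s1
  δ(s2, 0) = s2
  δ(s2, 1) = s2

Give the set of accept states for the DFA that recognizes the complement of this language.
Complement accept states = All states \ Original accept states
= {s0, s1, s2} \ {s2}
{s0, s1}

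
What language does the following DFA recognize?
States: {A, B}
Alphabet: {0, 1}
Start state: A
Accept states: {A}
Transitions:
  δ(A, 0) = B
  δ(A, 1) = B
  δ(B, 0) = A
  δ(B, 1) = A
Testing a few strings:
  '01' → accept
  '0' → reject
  '000' → reject
  '001' → reject
State roles: A=even length so far; B=odd length so far
All binary strings of even length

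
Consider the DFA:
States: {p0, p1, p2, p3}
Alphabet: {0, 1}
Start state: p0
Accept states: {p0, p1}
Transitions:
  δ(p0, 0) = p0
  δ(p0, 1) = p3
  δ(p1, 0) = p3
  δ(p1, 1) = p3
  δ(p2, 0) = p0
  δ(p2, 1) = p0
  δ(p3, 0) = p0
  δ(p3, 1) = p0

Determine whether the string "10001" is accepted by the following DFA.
Processing string "10001":
  p0 --1--> p3
  p3 --0--> p0
  p0 --0--> p0
  p0 --0--> p0
  p0 --1--> p3
Final state: p3
Accept states: {p0, p1}
No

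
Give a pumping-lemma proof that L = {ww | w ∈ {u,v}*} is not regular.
Assume L is regular with pumping length p. Idea: pumping the leading u-block breaks the equality of the two halves.
Choose s = u^p v u^p v ∈ L (with w = u^p v). |s| = 2p+2 ≥ p. By the pumping lemma, s = xyz with |xy| ≤ p, |y| > 0, so y = u^k with k ≥ 1, in the first u-block. Then xy²z = u^(p+k) v u^p v, of length 2p+2+k. If k is odd this length is odd, so it cannot be of the form ww. If k is even, each half has length p+1+k/2 ≤ p+k, so the first half lies entirely inside the leading u-block and contains no v, while the second half ends in v; the halves differ. Either way xy²z ∉ L.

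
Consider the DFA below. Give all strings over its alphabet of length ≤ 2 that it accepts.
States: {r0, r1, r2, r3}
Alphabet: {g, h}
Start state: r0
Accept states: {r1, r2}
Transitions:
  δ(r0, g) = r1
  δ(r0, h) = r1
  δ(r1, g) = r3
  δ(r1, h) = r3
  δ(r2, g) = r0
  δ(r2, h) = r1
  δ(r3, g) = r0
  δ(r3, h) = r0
g, h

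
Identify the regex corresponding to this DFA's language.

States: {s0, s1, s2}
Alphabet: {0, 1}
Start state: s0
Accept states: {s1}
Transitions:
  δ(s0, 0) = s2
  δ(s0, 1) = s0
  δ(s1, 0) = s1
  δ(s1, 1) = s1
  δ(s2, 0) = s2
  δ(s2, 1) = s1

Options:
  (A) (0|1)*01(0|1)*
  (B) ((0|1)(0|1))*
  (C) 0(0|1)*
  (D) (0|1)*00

Check each option against the DFA on short strings; one disagreement eliminates an option:
  (A) (0|1)*01(0|1)*: agrees with the DFA on every string of length ≤ 6
  (B) ((0|1)(0|1))*: on ε the DFA stays in s0 and rejects (s0 ∉ Accept), but the regex matches it → eliminate
  (C) 0(0|1)*: on '0' the DFA goes s0 → s2 and rejects (s2 ∉ Accept), but the regex matches it → eliminate
  (D) (0|1)*00: on '00' the DFA goes s0 → s2 → s2 and rejects (s2 ∉ Accept), but the regex matches it → eliminate
Only (A) is consistent with the DFA.
(A) (0|1)*01(0|1)*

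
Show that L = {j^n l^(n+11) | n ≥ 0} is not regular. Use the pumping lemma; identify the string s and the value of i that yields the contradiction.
Assume L is regular with pumping length p. Idea: pumping the j-block breaks the fixed offset of 11.
Choose s = j^p l^(p+11) ∈ L. By the pumping lemma, s = xyz with |xy| ≤ p, |y| > 0, so y = j^k with k ≥ 1. Then xy²z = j^(p+k) l^(p+11). For this to be in L we would need p+11 = (p+k)+11, i.e. k = 0, contradicting k ≥ 1. So xy²z ∉ L.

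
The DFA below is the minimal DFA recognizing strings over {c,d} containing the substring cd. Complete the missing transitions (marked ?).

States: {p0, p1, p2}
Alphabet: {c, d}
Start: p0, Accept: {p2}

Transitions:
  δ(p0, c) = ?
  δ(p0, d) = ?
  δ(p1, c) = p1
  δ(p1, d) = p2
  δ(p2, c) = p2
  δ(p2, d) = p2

From the language and accept set, identify what each state tracks — p0: no c seen yet; p1: seen a c, waiting for d; p2: substring cd seen.
Each missing δ(q, a) is the state matching the new tracked value after reading a.
δ(p0, c) = p1; δ(p0, d) = p0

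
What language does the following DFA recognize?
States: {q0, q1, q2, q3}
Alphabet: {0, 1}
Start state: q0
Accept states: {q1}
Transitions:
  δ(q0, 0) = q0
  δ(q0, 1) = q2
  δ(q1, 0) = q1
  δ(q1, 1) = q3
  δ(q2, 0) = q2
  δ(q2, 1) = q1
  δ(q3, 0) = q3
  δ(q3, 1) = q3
Testing a few strings:
  '000' → reject
  '0101' → accept
  '1' → reject
  '0' → reject
State roles: q0=zero 1's; q1=two 1's; q2=one 1; q3=≥ three 1's (dead)
All binary strings containing exactly two 1's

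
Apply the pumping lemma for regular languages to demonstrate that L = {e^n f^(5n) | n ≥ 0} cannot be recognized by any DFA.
Assume L is regular with pumping length p. Idea: pumping the e-block breaks the 1:5 ratio.
Choose s = e^p f^(5p) (length 6p ≥ p). By the pumping lemma, s = xyz with |xy| ≤ p, |y| > 0, so y = e^k with k ≥ 1. Then xy²z = e^(p+k) f^(5p). For this to be in L we would need 5p = 5(p+k), i.e. 5k = 0, contradicting k ≥ 1. So xy²z ∉ L.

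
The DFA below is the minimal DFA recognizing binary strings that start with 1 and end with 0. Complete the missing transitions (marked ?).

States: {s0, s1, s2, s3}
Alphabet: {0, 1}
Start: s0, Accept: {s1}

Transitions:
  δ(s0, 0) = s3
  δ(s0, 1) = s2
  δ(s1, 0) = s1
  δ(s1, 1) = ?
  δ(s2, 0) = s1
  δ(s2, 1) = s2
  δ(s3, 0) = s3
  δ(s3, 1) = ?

From the language and accept set, identify what each state tracks — s0: no input read; s1: started with 1, last symbol 0; s2: started with 1, last symbol 1; s3: started with 0 (dead).
Each missing δ(q, a) is the state matching the new tracked value after reading a.
δ(s1, 1) = s2; δ(s3, 1) = s3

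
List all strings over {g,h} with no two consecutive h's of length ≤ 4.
ε, g, h, gg, gh, hg, ggg, ggh, ghg, hgg, hgh, gggg, gggh, gghg, ghgg, ghgh, hggg, hggh, hghg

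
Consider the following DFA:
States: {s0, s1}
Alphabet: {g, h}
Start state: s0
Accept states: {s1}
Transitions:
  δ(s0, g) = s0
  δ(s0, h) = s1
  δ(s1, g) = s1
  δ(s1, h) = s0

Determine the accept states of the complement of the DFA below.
Complement accept states = All states \ Original accept states
= {s0, s1} \ {s1}
{s0}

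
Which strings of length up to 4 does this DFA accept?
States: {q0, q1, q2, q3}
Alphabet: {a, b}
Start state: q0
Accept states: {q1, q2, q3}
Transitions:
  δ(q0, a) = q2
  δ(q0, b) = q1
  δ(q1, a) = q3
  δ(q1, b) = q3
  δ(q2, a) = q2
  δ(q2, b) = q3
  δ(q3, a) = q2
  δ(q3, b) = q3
a, b, aa, ab, ba, bb, aaa, aab, aba, abb, baa, bab, bba, bbb, aaaa, aaab, aaba, aabb, abaa, abab, abba, abbb, baaa, baab, baba, babb, bbaa, bbab, bbba, bbbb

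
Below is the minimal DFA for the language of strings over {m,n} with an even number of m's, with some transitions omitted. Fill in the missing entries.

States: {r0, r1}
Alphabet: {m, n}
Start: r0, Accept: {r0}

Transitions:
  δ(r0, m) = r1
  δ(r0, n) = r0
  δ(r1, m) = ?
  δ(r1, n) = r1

From the language and accept set, identify what each state tracks — r0: even number of m's so far; r1: odd number of m's so far.
Each missing δ(q, a) is the state matching the new tracked value after reading a.
δ(r1, m) = r0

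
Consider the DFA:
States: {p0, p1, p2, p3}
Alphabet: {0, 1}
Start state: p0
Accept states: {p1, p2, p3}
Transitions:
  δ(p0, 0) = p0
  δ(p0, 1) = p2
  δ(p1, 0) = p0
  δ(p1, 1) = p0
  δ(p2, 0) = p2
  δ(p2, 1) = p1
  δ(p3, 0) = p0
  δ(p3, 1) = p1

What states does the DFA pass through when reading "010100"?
read '0': p0 → p0
  read '1': p0 → p2
  read '0': p2 → p2
  read '1': p2 → p1
  read '0': p1 → p0
  read '0': p0 → p0
p0 -> p0 -> p2 -> p2 -> p1 -> p0 -> p0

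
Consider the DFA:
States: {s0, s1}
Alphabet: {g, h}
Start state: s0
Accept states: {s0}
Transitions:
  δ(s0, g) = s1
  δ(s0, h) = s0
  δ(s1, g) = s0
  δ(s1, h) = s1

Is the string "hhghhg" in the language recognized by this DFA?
Processing string "hhghhg":
  s0 --h--> s0
  s0 --h--> s0
  s0 --g--> s1
  s1 --h--> s1
  s1 --h--> s1
  s1 --g--> s0
Final state: s0
Accept states: {s0}
Yes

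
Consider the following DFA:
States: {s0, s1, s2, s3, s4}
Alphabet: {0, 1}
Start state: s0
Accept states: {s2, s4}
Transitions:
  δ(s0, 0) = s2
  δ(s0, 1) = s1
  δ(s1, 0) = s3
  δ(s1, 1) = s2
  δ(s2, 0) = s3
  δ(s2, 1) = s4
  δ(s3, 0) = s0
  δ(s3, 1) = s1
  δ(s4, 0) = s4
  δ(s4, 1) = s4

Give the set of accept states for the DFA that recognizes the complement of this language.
Complement accept states = All states \ Original accept states
= {s0, s1, s2, s3, s4} \ {s2, s4}
{s0, s1, s3}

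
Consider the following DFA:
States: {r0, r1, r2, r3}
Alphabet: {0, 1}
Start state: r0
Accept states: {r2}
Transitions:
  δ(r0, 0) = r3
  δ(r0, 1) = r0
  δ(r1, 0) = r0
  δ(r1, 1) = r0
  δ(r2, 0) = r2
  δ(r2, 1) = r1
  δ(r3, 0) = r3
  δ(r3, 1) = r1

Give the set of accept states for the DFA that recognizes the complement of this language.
Complement accept states = All states \ Original accept states
= {r0, r1, r2, r3} \ {r2}
{r0, r1, r3}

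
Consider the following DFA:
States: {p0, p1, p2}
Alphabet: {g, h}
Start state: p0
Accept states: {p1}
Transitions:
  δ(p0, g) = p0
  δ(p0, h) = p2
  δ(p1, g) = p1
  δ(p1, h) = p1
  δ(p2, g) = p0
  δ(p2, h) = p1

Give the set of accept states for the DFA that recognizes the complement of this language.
Complement accept states = All states \ Original accept states
= {p0, p1, p2} \ {p1}
{p0, p2}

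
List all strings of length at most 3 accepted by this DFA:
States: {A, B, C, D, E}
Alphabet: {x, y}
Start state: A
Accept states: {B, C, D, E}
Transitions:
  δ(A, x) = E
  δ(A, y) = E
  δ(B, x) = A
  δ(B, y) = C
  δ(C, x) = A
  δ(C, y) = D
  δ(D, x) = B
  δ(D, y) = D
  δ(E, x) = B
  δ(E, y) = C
x, y, xx, xy, yx, yy, xxy, xyy, yxy, yyy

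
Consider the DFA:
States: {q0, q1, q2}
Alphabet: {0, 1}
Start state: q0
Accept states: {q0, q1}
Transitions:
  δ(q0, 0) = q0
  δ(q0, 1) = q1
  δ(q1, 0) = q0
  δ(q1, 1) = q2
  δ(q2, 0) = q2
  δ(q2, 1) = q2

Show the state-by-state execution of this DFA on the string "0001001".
read '0': q0 → q0
  read '0': q0 → q0
  read '0': q0 → q0
  read '1': q0 → q1
  read '0': q1 → q0
  read '0': q0 → q0
  read '1': q0 → q1
q0 -> q0 -> q0 -> q0 -> q1 -> q0 -> q0 -> q1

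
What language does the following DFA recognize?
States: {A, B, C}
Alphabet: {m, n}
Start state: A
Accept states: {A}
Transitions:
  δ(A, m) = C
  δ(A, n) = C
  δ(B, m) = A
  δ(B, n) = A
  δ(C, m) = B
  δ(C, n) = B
Testing a few strings:
  'mmn' → accept
  'nmnm' → reject
  'nnm' → accept
  'nn' → reject
State roles: A=length ≡ 0 (mod 3); B=length ≡ 2 (mod 3); C=length ≡ 1 (mod 3)
All strings over {m,n} whose length is a multiple of 3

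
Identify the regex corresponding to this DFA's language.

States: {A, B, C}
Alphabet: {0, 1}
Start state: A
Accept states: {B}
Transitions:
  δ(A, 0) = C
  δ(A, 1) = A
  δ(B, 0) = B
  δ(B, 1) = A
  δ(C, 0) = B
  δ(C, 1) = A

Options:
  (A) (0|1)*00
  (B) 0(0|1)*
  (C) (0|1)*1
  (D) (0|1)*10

Check each option against the DFA on short strings; one disagreement eliminates an option:
  (A) (0|1)*00: agrees with the DFA on every string of length ≤ 6
  (B) 0(0|1)*: on '0' the DFA goes A → C and rejects (C ∉ Accept), but the regex matches it → eliminate
  (C) (0|1)*1: on '1' the DFA goes A → A and rejects (A ∉ Accept), but the regex matches it → eliminate
  (D) (0|1)*10: on '00' the DFA goes A → C → B and accepts (B ∈ Accept), but the regex does not match it → eliminate
Only (A) is consistent with the DFA.
(A) (0|1)*00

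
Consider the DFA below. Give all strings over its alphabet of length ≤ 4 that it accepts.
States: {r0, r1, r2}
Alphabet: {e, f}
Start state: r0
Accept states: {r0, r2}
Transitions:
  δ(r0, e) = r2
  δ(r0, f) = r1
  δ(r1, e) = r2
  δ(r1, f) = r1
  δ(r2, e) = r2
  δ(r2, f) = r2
ε, e, ee, ef, fe, eee, eef, efe, eff, fee, fef, ffe, eeee, eeef, eefe, eeff, efee, efef, effe, efff, feee, feef, fefe, feff, ffee, ffef, fffe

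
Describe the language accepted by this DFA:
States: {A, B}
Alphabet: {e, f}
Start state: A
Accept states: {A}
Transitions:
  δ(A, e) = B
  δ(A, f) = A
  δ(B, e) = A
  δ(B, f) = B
Testing a few strings:
  'e' → reject
  'ffe' → reject
  'fee' → accept
  'eee' → reject
State roles: A=even number of e's so far; B=odd number of e's so far
All strings over {e,f} with an even number of e's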